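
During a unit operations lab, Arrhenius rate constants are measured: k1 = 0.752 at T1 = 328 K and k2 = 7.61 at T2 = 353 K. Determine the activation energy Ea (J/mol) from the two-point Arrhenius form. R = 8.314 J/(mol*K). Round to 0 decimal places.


Ea = R * ln(k2/k1) / (1/T1 - 1/T2)
ln(k2/k1) = ln(7.61/0.752) = 2.3144821
1/T1 - 1/T2 = 1/328 - 1/353 = 0.000215919298
Ea = 8.314 * 2.3144821 / 0.000215919298
Ea = 89119 J/mol


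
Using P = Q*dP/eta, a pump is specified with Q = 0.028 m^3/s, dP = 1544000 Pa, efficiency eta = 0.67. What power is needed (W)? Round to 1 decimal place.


P = Q * dP / eta
P = 0.028 * 1544000 / 0.67
P = 43232.0 / 0.67
P = 64525.4 W


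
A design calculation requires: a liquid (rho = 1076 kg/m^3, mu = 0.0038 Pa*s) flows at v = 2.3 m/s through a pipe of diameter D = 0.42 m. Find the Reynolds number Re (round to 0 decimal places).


Re = rho * v * D / mu
Re = 1076 * 2.3 * 0.42 / 0.0038
Re = 1039.416 / 0.0038
Re = 273531


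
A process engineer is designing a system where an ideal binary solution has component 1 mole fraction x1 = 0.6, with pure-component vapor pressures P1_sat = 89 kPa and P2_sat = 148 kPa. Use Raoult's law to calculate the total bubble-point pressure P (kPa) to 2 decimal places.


P = x1*P1_sat + x2*P2_sat
x2 = 1 - x1 = 1 - 0.6 = 0.4
P = 0.6*89 + 0.4*148
P = 53.4 + 59.2
P = 112.60 kPa


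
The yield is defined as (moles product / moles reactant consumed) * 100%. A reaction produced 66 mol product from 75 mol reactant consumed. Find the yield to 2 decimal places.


Yield = (moles product / moles consumed) * 100%
Yield = (66 / 75) * 100
Yield = 0.88 * 100
Yield = 88.00%


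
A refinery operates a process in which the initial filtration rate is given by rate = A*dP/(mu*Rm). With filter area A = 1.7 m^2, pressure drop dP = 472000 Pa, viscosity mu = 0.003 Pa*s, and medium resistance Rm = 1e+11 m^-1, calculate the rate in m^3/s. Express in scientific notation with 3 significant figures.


rate = A * dP / (mu * Rm)
rate = 1.7 * 472000 / (0.003 * 1e+11)
rate = 802400.0 / 3.000e+08
rate = 2.67e-03 m^3/s


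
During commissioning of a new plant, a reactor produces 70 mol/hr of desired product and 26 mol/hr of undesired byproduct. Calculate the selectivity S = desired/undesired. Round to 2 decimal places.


S = desired product rate / undesired product rate
S = 70 / 26
S = 2.69


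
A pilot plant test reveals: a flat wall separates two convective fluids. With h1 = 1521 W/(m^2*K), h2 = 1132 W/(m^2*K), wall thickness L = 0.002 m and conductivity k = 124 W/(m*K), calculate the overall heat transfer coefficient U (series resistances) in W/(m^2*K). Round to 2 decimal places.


1/U = 1/h1 + L/k + 1/h2
1/U = 1/1521 + 0.002/124 + 1/1132
1/U = 0.0006574622 + 1.6129e-05 + 0.0008833922
1/U = 0.0015569834
U = 642.27 W/(m^2*K)


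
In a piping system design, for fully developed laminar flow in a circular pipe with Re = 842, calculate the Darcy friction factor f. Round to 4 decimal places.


f = 64 / Re
f = 64 / 842
f = 0.0760


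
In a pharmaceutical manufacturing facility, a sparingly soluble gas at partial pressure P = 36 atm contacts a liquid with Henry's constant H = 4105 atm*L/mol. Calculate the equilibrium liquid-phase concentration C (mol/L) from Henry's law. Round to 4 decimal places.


C = P / H
C = 36 / 4105
C = 0.0088 mol/L


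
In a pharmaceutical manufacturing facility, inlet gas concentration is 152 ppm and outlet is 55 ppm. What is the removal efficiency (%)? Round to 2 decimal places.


Efficiency = (G_in - G_out) / G_in * 100%
Efficiency = (152 - 55) / 152 * 100
Efficiency = 97 / 152 * 100
Efficiency = 63.82%


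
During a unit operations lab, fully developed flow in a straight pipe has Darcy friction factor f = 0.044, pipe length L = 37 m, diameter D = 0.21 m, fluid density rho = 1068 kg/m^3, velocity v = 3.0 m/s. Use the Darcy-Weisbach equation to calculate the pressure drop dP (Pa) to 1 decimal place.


dP = f * (L/D) * (rho*v^2/2)
dP = 0.044 * (37/0.21) * (1068*3.0^2/2)
L/D = 176.19047619
rho*v^2/2 = 1068*9.0/2 = 4806.0
dP = 0.044 * 176.19047619 * 4806.0
dP = 37257.9 Pa


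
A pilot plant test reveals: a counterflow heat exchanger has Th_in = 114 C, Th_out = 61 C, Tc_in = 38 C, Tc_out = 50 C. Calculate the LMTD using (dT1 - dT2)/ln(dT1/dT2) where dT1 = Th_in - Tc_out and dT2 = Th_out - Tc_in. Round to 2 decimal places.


dT1 = Th_in - Tc_out = 114 - 50 = 64
dT2 = Th_out - Tc_in = 61 - 38 = 23
LMTD = (dT1 - dT2) / ln(dT1/dT2)
LMTD = (64 - 23) / ln(64/23)
LMTD = 40.06 K


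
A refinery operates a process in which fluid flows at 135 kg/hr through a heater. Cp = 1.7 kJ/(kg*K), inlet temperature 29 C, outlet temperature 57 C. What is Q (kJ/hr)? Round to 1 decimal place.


Q = m_dot * Cp * (T2 - T1)
Q = 135 * 1.7 * (57 - 29)
Q = 135 * 1.7 * 28
Q = 6426.0 kJ/hr


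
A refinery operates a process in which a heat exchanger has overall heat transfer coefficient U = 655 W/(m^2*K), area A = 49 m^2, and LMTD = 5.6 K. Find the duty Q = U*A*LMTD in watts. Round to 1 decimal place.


Q = U * A * LMTD
Q = 655 * 49 * 5.6
Q = 179732.0 W


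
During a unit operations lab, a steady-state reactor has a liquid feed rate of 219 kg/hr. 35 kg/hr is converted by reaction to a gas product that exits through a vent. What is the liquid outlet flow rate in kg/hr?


Steady-state mass balance on the main outlet: F_out = F_in - F_removed
F_out = 219 - 35
F_out = 184 kg/hr


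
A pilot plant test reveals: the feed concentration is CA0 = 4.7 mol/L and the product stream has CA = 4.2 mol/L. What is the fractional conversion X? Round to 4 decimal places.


X = (CA0 - CA) / CA0
X = (4.7 - 4.2) / 4.7
X = 0.5 / 4.7
X = 0.1064


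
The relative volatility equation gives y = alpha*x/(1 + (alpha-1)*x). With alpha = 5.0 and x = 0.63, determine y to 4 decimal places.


y = alpha*x / (1 + (alpha-1)*x)
y = 5.0*0.63 / (1 + (5.0-1)*0.63)
y = 3.15 / (1 + 2.52)
y = 3.15 / 3.52
y = 0.8949


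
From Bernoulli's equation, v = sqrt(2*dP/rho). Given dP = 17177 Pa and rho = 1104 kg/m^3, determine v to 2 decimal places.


v = sqrt(2*dP/rho)
v = sqrt(2*17177/1104)
v = sqrt(31.117754)
v = 5.58 m/s


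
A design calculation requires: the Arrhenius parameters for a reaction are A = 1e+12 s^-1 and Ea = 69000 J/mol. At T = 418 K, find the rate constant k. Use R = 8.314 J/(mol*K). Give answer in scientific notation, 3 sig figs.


k = A * exp(-Ea/(R*T))
k = 1e+12 * exp(-69000 / (8.314 * 418))
k = 1e+12 * exp(-19.854675)
k = 2.38e+03


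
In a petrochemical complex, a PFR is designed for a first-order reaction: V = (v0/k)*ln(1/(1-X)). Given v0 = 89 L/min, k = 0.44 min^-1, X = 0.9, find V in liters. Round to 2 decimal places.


V = (v0/k) * ln(1/(1-X))
V = (89/0.44) * ln(1/(1-0.9))
V = 202.272727 * ln(10.0)
V = 202.272727 * 2.302585
V = 465.75 L


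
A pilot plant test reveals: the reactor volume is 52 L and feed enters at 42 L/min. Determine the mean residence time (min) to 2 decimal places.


tau = V / v0
tau = 52 / 42
tau = 1.24 min


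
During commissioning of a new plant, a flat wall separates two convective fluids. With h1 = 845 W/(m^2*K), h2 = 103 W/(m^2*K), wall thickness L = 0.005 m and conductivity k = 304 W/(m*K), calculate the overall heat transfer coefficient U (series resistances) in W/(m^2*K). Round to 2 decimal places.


1/U = 1/h1 + L/k + 1/h2
1/U = 1/845 + 0.005/304 + 1/103
1/U = 0.001183432 + 1.64474e-05 + 0.0097087379
1/U = 0.0109086173
U = 91.67 W/(m^2*K)


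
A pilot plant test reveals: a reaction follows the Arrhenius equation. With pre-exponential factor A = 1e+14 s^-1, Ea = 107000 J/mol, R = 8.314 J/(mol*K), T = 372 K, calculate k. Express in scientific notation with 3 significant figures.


k = A * exp(-Ea/(R*T))
k = 1e+14 * exp(-107000 / (8.314 * 372))
k = 1e+14 * exp(-34.596393)
k = 9.44e-02


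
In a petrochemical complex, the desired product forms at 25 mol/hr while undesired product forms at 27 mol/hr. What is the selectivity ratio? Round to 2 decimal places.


S = desired product rate / undesired product rate
S = 25 / 27
S = 0.93


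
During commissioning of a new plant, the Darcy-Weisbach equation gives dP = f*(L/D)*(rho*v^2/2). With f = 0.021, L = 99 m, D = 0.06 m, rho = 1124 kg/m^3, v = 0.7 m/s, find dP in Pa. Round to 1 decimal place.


dP = f * (L/D) * (rho*v^2/2)
dP = 0.021 * (99/0.06) * (1124*0.7^2/2)
L/D = 1650.0
rho*v^2/2 = 1124*0.49/2 = 275.38
dP = 0.021 * 1650.0 * 275.38
dP = 9541.9 Pa


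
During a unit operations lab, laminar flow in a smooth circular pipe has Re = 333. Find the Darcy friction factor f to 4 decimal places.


f = 64 / Re
f = 64 / 333
f = 0.1922


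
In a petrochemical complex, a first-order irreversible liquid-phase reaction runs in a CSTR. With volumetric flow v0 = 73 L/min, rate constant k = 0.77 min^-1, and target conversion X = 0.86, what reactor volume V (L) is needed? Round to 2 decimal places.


V = v0 * X / (k * (1 - X))
V = 73 * 0.86 / (0.77 * (1 - 0.86))
V = 62.78 / (0.77 * 0.14)
V = 62.78 / 0.1078
V = 582.37 L


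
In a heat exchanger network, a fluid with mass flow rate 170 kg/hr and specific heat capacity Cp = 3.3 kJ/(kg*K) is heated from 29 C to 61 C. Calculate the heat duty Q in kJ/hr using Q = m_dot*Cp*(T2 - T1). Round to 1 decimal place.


Q = m_dot * Cp * (T2 - T1)
Q = 170 * 3.3 * (61 - 29)
Q = 170 * 3.3 * 32
Q = 17952.0 kJ/hr


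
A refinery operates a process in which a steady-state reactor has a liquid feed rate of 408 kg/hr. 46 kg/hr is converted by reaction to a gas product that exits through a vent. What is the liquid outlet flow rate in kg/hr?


Steady-state mass balance on the main outlet: F_out = F_in - F_removed
F_out = 408 - 46
F_out = 362 kg/hr


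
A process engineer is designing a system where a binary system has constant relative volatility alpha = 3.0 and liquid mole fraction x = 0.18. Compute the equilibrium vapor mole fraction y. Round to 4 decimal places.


y = alpha*x / (1 + (alpha-1)*x)
y = 3.0*0.18 / (1 + (3.0-1)*0.18)
y = 0.54 / (1 + 0.36)
y = 0.54 / 1.36
y = 0.3971


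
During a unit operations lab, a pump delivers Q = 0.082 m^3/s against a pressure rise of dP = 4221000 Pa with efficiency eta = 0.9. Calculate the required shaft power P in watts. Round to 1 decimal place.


P = Q * dP / eta
P = 0.082 * 4221000 / 0.9
P = 346122.0 / 0.9
P = 384580.0 W


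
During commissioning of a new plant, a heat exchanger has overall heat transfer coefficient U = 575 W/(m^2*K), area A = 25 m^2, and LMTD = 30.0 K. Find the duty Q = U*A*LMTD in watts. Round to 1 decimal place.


Q = U * A * LMTD
Q = 575 * 25 * 30.0
Q = 431250.0 W


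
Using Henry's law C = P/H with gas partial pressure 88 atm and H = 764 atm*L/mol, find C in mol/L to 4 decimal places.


C = P / H
C = 88 / 764
C = 0.1152 mol/L


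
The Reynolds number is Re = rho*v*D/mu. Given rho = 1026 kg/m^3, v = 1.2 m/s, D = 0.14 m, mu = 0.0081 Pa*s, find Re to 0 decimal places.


Re = rho * v * D / mu
Re = 1026 * 1.2 * 0.14 / 0.0081
Re = 172.368 / 0.0081
Re = 21280


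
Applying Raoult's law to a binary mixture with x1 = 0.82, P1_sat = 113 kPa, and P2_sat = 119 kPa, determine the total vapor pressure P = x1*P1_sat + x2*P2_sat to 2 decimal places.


P = x1*P1_sat + x2*P2_sat
x2 = 1 - x1 = 1 - 0.82 = 0.18
P = 0.82*113 + 0.18*119
P = 92.66 + 21.42
P = 114.08 kPa


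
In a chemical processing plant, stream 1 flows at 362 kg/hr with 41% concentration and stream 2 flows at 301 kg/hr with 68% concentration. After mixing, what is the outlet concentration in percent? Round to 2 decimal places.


Mass balance on solute: F1*x1 + F2*x2 = F3*x3
F3 = F1 + F2 = 362 + 301 = 663 kg/hr
x3 = (F1*x1 + F2*x2)/F3
x3 = (362*0.41 + 301*0.68) / 663
x3 = 53.26%


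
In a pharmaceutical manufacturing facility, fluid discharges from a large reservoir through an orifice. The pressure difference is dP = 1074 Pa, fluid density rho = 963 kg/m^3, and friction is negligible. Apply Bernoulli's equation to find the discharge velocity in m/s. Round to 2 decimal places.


v = sqrt(2*dP/rho)
v = sqrt(2*1074/963)
v = sqrt(2.23053)
v = 1.49 m/s


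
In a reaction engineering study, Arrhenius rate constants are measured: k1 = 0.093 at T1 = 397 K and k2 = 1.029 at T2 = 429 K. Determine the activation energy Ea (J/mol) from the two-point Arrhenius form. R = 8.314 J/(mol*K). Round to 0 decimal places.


Ea = R * ln(k2/k1) / (1/T1 - 1/T2)
ln(k2/k1) = ln(1.029/0.093) = 2.4037432
1/T1 - 1/T2 = 1/397 - 1/429 = 0.000187889357
Ea = 8.314 * 2.4037432 / 0.000187889357
Ea = 106364 J/mol


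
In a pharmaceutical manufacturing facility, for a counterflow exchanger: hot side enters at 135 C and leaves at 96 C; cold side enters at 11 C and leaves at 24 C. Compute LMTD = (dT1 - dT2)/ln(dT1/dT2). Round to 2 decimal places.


dT1 = Th_in - Tc_out = 135 - 24 = 111
dT2 = Th_out - Tc_in = 96 - 11 = 85
LMTD = (dT1 - dT2) / ln(dT1/dT2)
LMTD = (111 - 85) / ln(111/85)
LMTD = 97.42 K


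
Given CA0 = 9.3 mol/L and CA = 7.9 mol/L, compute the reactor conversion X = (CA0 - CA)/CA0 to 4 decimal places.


X = (CA0 - CA) / CA0
X = (9.3 - 7.9) / 9.3
X = 1.4 / 9.3
X = 0.1505


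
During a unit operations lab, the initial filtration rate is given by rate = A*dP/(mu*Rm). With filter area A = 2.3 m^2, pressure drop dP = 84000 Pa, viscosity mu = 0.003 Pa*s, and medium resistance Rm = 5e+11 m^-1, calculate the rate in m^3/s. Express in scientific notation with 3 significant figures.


rate = A * dP / (mu * Rm)
rate = 2.3 * 84000 / (0.003 * 5e+11)
rate = 193200.0 / 1.500e+09
rate = 1.29e-04 m^3/s


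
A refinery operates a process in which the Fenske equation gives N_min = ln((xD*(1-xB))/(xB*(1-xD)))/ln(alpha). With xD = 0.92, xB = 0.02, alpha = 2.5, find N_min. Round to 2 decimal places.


N_min = ln((xD*(1-xB))/(xB*(1-xD))) / ln(alpha)
Numerator inside ln: 0.9016 / 0.0016 = 563.5
ln(563.5) = 6.334167
ln(alpha) = ln(2.5) = 0.916291
N_min = 6.334167 / 0.916291 = 6.91


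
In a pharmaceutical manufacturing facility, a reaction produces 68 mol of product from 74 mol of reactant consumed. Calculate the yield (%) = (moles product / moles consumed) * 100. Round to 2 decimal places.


Yield = (moles product / moles consumed) * 100%
Yield = (68 / 74) * 100
Yield = 0.9189 * 100
Yield = 91.89%


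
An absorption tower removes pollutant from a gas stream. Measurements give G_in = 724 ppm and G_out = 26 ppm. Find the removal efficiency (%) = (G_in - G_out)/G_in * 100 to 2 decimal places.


Efficiency = (G_in - G_out) / G_in * 100%
Efficiency = (724 - 26) / 724 * 100
Efficiency = 698 / 724 * 100
Efficiency = 96.41%


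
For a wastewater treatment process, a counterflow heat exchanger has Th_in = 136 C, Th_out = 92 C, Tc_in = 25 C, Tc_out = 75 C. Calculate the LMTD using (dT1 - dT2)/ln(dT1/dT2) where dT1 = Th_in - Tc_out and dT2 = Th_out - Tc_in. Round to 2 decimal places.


dT1 = Th_in - Tc_out = 136 - 75 = 61
dT2 = Th_out - Tc_in = 92 - 25 = 67
LMTD = (dT1 - dT2) / ln(dT1/dT2)
LMTD = (61 - 67) / ln(61/67)
LMTD = 63.95 K


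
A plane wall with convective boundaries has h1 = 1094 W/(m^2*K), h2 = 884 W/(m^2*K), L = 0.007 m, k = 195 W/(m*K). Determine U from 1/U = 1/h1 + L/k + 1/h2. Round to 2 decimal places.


1/U = 1/h1 + L/k + 1/h2
1/U = 1/1094 + 0.007/195 + 1/884
1/U = 0.0009140768 + 3.58974e-05 + 0.0011312217
1/U = 0.0020811959
U = 480.49 W/(m^2*K)


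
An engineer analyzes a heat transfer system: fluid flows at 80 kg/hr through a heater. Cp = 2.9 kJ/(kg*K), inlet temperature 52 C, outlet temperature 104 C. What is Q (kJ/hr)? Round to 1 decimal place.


Q = m_dot * Cp * (T2 - T1)
Q = 80 * 2.9 * (104 - 52)
Q = 80 * 2.9 * 52
Q = 12064.0 kJ/hr


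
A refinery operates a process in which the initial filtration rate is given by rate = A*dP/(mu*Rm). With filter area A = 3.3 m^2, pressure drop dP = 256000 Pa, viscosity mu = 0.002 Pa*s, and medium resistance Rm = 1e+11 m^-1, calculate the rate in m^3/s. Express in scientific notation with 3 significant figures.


rate = A * dP / (mu * Rm)
rate = 3.3 * 256000 / (0.002 * 1e+11)
rate = 844800.0 / 2.000e+08
rate = 4.22e-03 m^3/s


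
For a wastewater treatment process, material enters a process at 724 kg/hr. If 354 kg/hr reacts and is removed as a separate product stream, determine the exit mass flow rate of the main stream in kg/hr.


Steady-state mass balance on the main outlet: F_out = F_in - F_removed
F_out = 724 - 354
F_out = 370 kg/hr


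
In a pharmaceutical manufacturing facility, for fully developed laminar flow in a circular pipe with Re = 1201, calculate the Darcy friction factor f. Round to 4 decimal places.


f = 64 / Re
f = 64 / 1201
f = 0.0533


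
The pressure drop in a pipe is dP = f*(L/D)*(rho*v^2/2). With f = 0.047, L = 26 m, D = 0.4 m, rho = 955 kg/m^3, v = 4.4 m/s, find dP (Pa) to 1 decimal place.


dP = f * (L/D) * (rho*v^2/2)
dP = 0.047 * (26/0.4) * (955*4.4^2/2)
L/D = 65.0
rho*v^2/2 = 955*19.36/2 = 9244.4
dP = 0.047 * 65.0 * 9244.4
dP = 28241.6 Pa


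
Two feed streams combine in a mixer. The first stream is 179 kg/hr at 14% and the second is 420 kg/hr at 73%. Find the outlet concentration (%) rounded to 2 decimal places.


Mass balance on solute: F1*x1 + F2*x2 = F3*x3
F3 = F1 + F2 = 179 + 420 = 599 kg/hr
x3 = (F1*x1 + F2*x2)/F3
x3 = (179*0.14 + 420*0.73) / 599
x3 = 55.37%


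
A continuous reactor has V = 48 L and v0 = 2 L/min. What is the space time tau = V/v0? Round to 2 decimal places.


tau = V / v0
tau = 48 / 2
tau = 24.00 min


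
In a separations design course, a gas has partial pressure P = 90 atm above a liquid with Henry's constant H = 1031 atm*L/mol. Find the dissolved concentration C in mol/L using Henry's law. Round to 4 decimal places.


C = P / H
C = 90 / 1031
C = 0.0873 mol/L


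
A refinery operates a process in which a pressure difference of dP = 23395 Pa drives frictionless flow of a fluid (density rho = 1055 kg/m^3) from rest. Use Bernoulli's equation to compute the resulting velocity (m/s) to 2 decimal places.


v = sqrt(2*dP/rho)
v = sqrt(2*23395/1055)
v = sqrt(44.350711)
v = 6.66 m/s


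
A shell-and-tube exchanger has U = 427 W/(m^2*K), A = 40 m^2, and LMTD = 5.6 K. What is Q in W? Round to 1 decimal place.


Q = U * A * LMTD
Q = 427 * 40 * 5.6
Q = 95648.0 W


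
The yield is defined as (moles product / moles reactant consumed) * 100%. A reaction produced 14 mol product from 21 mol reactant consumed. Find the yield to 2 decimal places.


Yield = (moles product / moles consumed) * 100%
Yield = (14 / 21) * 100
Yield = 0.6667 * 100
Yield = 66.67%


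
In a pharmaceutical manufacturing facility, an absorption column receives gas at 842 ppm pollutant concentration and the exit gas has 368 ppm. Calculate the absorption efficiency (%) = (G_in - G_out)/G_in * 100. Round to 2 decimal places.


Efficiency = (G_in - G_out) / G_in * 100%
Efficiency = (842 - 368) / 842 * 100
Efficiency = 474 / 842 * 100
Efficiency = 56.29%


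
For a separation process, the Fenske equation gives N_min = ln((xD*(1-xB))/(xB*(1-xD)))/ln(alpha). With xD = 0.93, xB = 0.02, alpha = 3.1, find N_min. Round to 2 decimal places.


N_min = ln((xD*(1-xB))/(xB*(1-xD))) / ln(alpha)
Numerator inside ln: 0.9114 / 0.0014 = 651.0
ln(651.0) = 6.47851
ln(alpha) = ln(3.1) = 1.131402
N_min = 6.47851 / 1.131402 = 5.73


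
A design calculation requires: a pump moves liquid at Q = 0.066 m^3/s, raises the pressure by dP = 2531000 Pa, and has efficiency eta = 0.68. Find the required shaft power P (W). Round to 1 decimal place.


P = Q * dP / eta
P = 0.066 * 2531000 / 0.68
P = 167046.0 / 0.68
P = 245655.9 W


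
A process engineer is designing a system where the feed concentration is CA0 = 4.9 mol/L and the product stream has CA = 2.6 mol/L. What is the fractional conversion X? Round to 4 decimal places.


X = (CA0 - CA) / CA0
X = (4.9 - 2.6) / 4.9
X = 2.3 / 4.9
X = 0.4694


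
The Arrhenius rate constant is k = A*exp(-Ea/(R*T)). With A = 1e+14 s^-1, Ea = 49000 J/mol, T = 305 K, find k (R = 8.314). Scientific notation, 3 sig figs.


k = A * exp(-Ea/(R*T))
k = 1e+14 * exp(-49000 / (8.314 * 305))
k = 1e+14 * exp(-19.323519)
k = 4.05e+05


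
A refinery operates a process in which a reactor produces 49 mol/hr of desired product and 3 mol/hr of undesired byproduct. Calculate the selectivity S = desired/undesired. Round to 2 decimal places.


S = desired product rate / undesired product rate
S = 49 / 3
S = 16.33


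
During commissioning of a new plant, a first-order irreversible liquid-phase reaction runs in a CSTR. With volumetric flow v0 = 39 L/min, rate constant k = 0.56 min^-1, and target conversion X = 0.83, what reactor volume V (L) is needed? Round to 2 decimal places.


V = v0 * X / (k * (1 - X))
V = 39 * 0.83 / (0.56 * (1 - 0.83))
V = 32.37 / (0.56 * 0.17)
V = 32.37 / 0.0952
V = 340.02 L


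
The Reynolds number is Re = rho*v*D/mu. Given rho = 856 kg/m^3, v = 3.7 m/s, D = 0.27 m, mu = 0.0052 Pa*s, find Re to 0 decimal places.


Re = rho * v * D / mu
Re = 856 * 3.7 * 0.27 / 0.0052
Re = 855.144 / 0.0052
Re = 164451


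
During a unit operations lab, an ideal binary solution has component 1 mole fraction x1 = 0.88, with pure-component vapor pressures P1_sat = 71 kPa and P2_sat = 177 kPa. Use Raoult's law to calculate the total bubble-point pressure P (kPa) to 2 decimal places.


P = x1*P1_sat + x2*P2_sat
x2 = 1 - x1 = 1 - 0.88 = 0.12
P = 0.88*71 + 0.12*177
P = 62.48 + 21.24
P = 83.72 kPa


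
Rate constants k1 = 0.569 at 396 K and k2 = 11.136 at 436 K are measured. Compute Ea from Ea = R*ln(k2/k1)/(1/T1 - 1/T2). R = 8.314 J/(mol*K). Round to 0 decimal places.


Ea = R * ln(k2/k1) / (1/T1 - 1/T2)
ln(k2/k1) = ln(11.136/0.569) = 2.9740579
1/T1 - 1/T2 = 1/396 - 1/436 = 0.000231674544
Ea = 8.314 * 2.9740579 / 0.000231674544
Ea = 106729 J/mol


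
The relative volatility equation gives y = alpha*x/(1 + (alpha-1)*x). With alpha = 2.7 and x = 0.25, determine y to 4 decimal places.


y = alpha*x / (1 + (alpha-1)*x)
y = 2.7*0.25 / (1 + (2.7-1)*0.25)
y = 0.675 / (1 + 0.425)
y = 0.675 / 1.425
y = 0.4737


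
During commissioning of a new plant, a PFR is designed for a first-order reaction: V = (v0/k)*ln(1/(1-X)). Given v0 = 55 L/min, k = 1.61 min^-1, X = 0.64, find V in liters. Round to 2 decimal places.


V = (v0/k) * ln(1/(1-X))
V = (55/1.61) * ln(1/(1-0.64))
V = 34.161491 * ln(2.777778)
V = 34.161491 * 1.021651
V = 34.90 L


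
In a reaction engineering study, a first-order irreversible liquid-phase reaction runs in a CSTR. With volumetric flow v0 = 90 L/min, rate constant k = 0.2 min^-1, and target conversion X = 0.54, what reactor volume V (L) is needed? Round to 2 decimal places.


V = v0 * X / (k * (1 - X))
V = 90 * 0.54 / (0.2 * (1 - 0.54))
V = 48.6 / (0.2 * 0.46)
V = 48.6 / 0.092
V = 528.26 L


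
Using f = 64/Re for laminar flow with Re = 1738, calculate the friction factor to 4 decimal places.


f = 64 / Re
f = 64 / 1738
f = 0.0368


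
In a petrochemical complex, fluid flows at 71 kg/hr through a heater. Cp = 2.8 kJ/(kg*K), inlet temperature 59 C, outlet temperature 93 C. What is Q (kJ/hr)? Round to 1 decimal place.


Q = m_dot * Cp * (T2 - T1)
Q = 71 * 2.8 * (93 - 59)
Q = 71 * 2.8 * 34
Q = 6759.2 kJ/hr


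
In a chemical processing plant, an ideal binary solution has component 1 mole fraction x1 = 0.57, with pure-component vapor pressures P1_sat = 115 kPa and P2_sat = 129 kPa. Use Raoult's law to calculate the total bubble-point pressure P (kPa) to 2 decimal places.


P = x1*P1_sat + x2*P2_sat
x2 = 1 - x1 = 1 - 0.57 = 0.43
P = 0.57*115 + 0.43*129
P = 65.55 + 55.47
P = 121.02 kPa


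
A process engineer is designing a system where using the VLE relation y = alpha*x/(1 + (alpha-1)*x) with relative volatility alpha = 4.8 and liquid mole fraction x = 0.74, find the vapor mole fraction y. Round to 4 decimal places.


y = alpha*x / (1 + (alpha-1)*x)
y = 4.8*0.74 / (1 + (4.8-1)*0.74)
y = 3.552 / (1 + 2.812)
y = 3.552 / 3.812
y = 0.9318


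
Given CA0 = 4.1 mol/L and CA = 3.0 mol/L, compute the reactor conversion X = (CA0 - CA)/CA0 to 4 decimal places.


X = (CA0 - CA) / CA0
X = (4.1 - 3.0) / 4.1
X = 1.1 / 4.1
X = 0.2683


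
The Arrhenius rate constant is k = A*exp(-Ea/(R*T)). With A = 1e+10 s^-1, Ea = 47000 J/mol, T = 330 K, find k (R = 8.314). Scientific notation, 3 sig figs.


k = A * exp(-Ea/(R*T))
k = 1e+10 * exp(-47000 / (8.314 * 330))
k = 1e+10 * exp(-17.130652)
k = 3.63e+02


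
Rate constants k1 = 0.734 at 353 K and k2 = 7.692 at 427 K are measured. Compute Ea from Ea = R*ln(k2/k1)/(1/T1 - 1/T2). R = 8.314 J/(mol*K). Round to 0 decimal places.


Ea = R * ln(k2/k1) / (1/T1 - 1/T2)
ln(k2/k1) = ln(7.692/0.734) = 2.3494271
1/T1 - 1/T2 = 1/353 - 1/427 = 0.000490940815
Ea = 8.314 * 2.3494271 / 0.000490940815
Ea = 39787 J/mol


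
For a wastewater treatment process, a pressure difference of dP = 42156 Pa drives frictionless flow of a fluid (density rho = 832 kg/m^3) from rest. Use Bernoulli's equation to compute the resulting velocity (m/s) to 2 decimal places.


v = sqrt(2*dP/rho)
v = sqrt(2*42156/832)
v = sqrt(101.336538)
v = 10.07 m/s


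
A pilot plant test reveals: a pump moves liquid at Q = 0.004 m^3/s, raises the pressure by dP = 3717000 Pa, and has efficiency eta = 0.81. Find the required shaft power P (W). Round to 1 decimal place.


P = Q * dP / eta
P = 0.004 * 3717000 / 0.81
P = 14868.0 / 0.81
P = 18355.6 W


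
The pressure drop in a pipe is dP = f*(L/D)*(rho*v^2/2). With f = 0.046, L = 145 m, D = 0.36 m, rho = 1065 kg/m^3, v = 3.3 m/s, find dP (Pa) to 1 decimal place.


dP = f * (L/D) * (rho*v^2/2)
dP = 0.046 * (145/0.36) * (1065*3.3^2/2)
L/D = 402.77777778
rho*v^2/2 = 1065*10.89/2 = 5798.925
dP = 0.046 * 402.77777778 * 5798.925
dP = 107441.2 Pa


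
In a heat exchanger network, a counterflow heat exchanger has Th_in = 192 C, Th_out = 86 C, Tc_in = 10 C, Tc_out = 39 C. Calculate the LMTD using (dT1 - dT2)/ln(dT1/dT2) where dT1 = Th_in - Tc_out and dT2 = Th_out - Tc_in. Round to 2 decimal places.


dT1 = Th_in - Tc_out = 192 - 39 = 153
dT2 = Th_out - Tc_in = 86 - 10 = 76
LMTD = (dT1 - dT2) / ln(dT1/dT2)
LMTD = (153 - 76) / ln(153/76)
LMTD = 110.05 K


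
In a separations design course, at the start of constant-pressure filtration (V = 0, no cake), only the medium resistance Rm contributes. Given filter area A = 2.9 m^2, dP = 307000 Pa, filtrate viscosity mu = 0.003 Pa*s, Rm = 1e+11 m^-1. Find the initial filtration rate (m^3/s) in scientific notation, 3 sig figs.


rate = A * dP / (mu * Rm)
rate = 2.9 * 307000 / (0.003 * 1e+11)
rate = 890300.0 / 3.000e+08
rate = 2.97e-03 m^3/s


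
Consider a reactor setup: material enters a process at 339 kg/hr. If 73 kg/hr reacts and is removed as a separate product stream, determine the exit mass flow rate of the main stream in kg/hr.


Steady-state mass balance on the main outlet: F_out = F_in - F_removed
F_out = 339 - 73
F_out = 266 kg/hr


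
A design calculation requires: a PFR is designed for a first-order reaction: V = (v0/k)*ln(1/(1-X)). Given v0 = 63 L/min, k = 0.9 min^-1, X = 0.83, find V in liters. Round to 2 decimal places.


V = (v0/k) * ln(1/(1-X))
V = (63/0.9) * ln(1/(1-0.83))
V = 70.0 * ln(5.882353)
V = 70.0 * 1.771957
V = 124.04 L


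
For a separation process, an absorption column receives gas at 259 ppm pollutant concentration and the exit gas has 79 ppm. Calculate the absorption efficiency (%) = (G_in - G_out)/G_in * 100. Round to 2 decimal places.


Efficiency = (G_in - G_out) / G_in * 100%
Efficiency = (259 - 79) / 259 * 100
Efficiency = 180 / 259 * 100
Efficiency = 69.50%


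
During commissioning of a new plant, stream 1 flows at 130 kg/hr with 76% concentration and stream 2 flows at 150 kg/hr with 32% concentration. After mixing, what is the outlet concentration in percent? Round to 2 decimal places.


Mass balance on solute: F1*x1 + F2*x2 = F3*x3
F3 = F1 + F2 = 130 + 150 = 280 kg/hr
x3 = (F1*x1 + F2*x2)/F3
x3 = (130*0.76 + 150*0.32) / 280
x3 = 52.43%


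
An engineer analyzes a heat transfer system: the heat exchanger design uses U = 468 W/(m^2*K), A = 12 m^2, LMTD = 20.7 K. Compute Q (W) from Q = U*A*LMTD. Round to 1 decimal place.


Q = U * A * LMTD
Q = 468 * 12 * 20.7
Q = 116251.2 W


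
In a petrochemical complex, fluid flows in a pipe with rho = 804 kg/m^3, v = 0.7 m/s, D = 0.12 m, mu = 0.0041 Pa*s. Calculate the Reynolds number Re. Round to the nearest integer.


Re = rho * v * D / mu
Re = 804 * 0.7 * 0.12 / 0.0041
Re = 67.536 / 0.0041
Re = 16472


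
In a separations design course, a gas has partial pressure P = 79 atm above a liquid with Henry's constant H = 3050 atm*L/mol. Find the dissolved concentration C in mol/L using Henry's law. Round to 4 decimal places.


C = P / H
C = 79 / 3050
C = 0.0259 mol/L


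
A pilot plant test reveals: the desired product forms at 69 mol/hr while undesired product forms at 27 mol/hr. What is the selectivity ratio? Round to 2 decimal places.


S = desired product rate / undesired product rate
S = 69 / 27
S = 2.56


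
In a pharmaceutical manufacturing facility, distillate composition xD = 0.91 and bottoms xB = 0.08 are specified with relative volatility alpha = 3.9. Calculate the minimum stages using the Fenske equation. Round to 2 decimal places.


N_min = ln((xD*(1-xB))/(xB*(1-xD))) / ln(alpha)
Numerator inside ln: 0.8372 / 0.0072 = 116.277778
ln(116.277778) = 4.755982
ln(alpha) = ln(3.9) = 1.360977
N_min = 4.755982 / 1.360977 = 3.49


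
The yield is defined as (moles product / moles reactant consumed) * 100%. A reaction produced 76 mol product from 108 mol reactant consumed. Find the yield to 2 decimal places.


Yield = (moles product / moles consumed) * 100%
Yield = (76 / 108) * 100
Yield = 0.7037 * 100
Yield = 70.37%


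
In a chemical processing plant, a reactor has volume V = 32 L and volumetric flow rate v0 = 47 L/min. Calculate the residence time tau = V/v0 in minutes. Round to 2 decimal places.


tau = V / v0
tau = 32 / 47
tau = 0.68 min


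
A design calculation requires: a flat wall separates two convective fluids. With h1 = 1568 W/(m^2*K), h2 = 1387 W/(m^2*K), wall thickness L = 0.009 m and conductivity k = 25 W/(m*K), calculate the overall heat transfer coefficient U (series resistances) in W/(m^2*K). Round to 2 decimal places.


1/U = 1/h1 + L/k + 1/h2
1/U = 1/1568 + 0.009/25 + 1/1387
1/U = 0.0006377551 + 0.00036 + 0.0007209805
1/U = 0.0017187356
U = 581.82 W/(m^2*K)


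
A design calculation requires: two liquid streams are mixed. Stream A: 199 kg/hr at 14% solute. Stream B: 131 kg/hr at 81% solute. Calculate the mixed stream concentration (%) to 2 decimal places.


Mass balance on solute: F1*x1 + F2*x2 = F3*x3
F3 = F1 + F2 = 199 + 131 = 330 kg/hr
x3 = (F1*x1 + F2*x2)/F3
x3 = (199*0.14 + 131*0.81) / 330
x3 = 40.60%


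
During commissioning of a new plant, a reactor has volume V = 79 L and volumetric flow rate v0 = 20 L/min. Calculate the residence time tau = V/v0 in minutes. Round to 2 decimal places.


tau = V / v0
tau = 79 / 20
tau = 3.95 min


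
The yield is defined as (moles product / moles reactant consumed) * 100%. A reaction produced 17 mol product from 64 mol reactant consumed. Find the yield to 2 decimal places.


Yield = (moles product / moles consumed) * 100%
Yield = (17 / 64) * 100
Yield = 0.2656 * 100
Yield = 26.56%


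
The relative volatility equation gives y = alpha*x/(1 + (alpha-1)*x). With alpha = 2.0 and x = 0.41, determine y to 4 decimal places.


y = alpha*x / (1 + (alpha-1)*x)
y = 2.0*0.41 / (1 + (2.0-1)*0.41)
y = 0.82 / (1 + 0.41)
y = 0.82 / 1.41
y = 0.5816


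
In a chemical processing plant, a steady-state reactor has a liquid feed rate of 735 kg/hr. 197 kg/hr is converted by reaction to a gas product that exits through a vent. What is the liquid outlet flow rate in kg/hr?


Steady-state mass balance on the main outlet: F_out = F_in - F_removed
F_out = 735 - 197
F_out = 538 kg/hr


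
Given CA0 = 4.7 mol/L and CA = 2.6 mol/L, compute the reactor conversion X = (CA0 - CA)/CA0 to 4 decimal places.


X = (CA0 - CA) / CA0
X = (4.7 - 2.6) / 4.7
X = 2.1 / 4.7
X = 0.4468


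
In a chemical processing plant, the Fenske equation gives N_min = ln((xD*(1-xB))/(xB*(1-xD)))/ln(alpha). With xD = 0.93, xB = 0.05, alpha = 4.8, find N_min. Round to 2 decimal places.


N_min = ln((xD*(1-xB))/(xB*(1-xD))) / ln(alpha)
Numerator inside ln: 0.8835 / 0.0035 = 252.428571
ln(252.428571) = 5.531128
ln(alpha) = ln(4.8) = 1.568616
N_min = 5.531128 / 1.568616 = 3.53


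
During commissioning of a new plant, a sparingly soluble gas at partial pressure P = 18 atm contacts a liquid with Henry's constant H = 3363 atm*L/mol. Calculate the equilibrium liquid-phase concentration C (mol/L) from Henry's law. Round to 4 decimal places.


C = P / H
C = 18 / 3363
C = 0.0054 mol/L


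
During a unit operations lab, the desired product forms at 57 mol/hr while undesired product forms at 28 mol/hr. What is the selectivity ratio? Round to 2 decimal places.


S = desired product rate / undesired product rate
S = 57 / 28
S = 2.04


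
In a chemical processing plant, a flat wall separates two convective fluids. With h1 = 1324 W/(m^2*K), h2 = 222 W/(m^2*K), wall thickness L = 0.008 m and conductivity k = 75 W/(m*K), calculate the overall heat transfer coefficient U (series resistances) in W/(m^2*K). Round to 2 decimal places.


1/U = 1/h1 + L/k + 1/h2
1/U = 1/1324 + 0.008/75 + 1/222
1/U = 0.000755287 + 0.0001066667 + 0.0045045045
1/U = 0.0053664582
U = 186.34 W/(m^2*K)


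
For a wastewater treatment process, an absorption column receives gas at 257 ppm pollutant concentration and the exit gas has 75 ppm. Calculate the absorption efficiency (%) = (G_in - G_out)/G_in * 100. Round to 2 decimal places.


Efficiency = (G_in - G_out) / G_in * 100%
Efficiency = (257 - 75) / 257 * 100
Efficiency = 182 / 257 * 100
Efficiency = 70.82%


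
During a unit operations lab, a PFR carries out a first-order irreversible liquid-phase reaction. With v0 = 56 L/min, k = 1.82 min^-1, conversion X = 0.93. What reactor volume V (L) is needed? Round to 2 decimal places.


V = (v0/k) * ln(1/(1-X))
V = (56/1.82) * ln(1/(1-0.93))
V = 30.769231 * ln(14.285714)
V = 30.769231 * 2.65926
V = 81.82 L


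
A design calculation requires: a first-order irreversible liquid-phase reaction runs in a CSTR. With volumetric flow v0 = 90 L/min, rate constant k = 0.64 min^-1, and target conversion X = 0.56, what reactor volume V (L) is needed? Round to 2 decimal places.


V = v0 * X / (k * (1 - X))
V = 90 * 0.56 / (0.64 * (1 - 0.56))
V = 50.4 / (0.64 * 0.44)
V = 50.4 / 0.2816
V = 178.98 L


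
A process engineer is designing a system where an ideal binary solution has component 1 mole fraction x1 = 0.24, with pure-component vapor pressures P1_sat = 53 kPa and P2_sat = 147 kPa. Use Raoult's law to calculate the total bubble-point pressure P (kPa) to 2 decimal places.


P = x1*P1_sat + x2*P2_sat
x2 = 1 - x1 = 1 - 0.24 = 0.76
P = 0.24*53 + 0.76*147
P = 12.72 + 111.72
P = 124.44 kPa


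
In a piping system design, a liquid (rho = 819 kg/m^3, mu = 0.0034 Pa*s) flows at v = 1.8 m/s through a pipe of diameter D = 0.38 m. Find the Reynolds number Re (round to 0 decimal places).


Re = rho * v * D / mu
Re = 819 * 1.8 * 0.38 / 0.0034
Re = 560.196 / 0.0034
Re = 164764


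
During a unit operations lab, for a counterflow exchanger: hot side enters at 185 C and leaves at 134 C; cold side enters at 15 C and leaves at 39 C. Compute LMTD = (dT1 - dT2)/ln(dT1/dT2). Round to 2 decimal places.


dT1 = Th_in - Tc_out = 185 - 39 = 146
dT2 = Th_out - Tc_in = 134 - 15 = 119
LMTD = (dT1 - dT2) / ln(dT1/dT2)
LMTD = (146 - 119) / ln(146/119)
LMTD = 132.04 K


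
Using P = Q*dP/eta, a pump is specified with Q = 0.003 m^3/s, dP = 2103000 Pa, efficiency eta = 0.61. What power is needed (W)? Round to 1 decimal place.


P = Q * dP / eta
P = 0.003 * 2103000 / 0.61
P = 6309.0 / 0.61
P = 10342.6 W


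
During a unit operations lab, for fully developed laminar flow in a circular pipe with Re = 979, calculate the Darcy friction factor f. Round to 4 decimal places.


f = 64 / Re
f = 64 / 979
f = 0.0654


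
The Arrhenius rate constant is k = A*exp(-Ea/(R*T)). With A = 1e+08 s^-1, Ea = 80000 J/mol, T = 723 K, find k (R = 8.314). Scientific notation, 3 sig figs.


k = A * exp(-Ea/(R*T))
k = 1e+08 * exp(-80000 / (8.314 * 723))
k = 1e+08 * exp(-13.308885)
k = 1.66e+02


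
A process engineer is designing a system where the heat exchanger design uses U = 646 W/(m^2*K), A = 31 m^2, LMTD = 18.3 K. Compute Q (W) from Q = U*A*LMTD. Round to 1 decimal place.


Q = U * A * LMTD
Q = 646 * 31 * 18.3
Q = 366475.8 W


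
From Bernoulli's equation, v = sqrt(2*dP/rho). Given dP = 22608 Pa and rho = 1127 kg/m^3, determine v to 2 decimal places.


v = sqrt(2*dP/rho)
v = sqrt(2*22608/1127)
v = sqrt(40.120674)
v = 6.33 m/s


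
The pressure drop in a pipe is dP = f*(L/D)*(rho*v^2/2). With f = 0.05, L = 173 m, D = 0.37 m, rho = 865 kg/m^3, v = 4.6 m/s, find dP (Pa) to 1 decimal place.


dP = f * (L/D) * (rho*v^2/2)
dP = 0.05 * (173/0.37) * (865*4.6^2/2)
L/D = 467.56756757
rho*v^2/2 = 865*21.16/2 = 9151.7
dP = 0.05 * 467.56756757 * 9151.7
dP = 213951.9 Pa


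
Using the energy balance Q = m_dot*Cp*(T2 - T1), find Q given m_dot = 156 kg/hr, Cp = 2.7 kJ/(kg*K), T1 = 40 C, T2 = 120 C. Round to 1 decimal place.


Q = m_dot * Cp * (T2 - T1)
Q = 156 * 2.7 * (120 - 40)
Q = 156 * 2.7 * 80
Q = 33696.0 kJ/hr


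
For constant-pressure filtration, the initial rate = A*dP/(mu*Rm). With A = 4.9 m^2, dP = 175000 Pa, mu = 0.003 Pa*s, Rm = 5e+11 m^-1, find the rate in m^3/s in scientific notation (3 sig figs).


rate = A * dP / (mu * Rm)
rate = 4.9 * 175000 / (0.003 * 5e+11)
rate = 857500.0 / 1.500e+09
rate = 5.72e-04 m^3/s


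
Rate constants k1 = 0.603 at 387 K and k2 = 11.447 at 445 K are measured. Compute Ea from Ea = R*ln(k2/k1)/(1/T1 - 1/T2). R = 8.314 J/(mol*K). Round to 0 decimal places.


Ea = R * ln(k2/k1) / (1/T1 - 1/T2)
ln(k2/k1) = ln(11.447/0.603) = 2.9435658
1/T1 - 1/T2 = 1/387 - 1/445 = 0.000336788317
Ea = 8.314 * 2.9435658 / 0.000336788317
Ea = 72665 J/mol


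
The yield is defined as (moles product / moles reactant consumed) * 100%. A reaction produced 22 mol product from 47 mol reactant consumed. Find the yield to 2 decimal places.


Yield = (moles product / moles consumed) * 100%
Yield = (22 / 47) * 100
Yield = 0.4681 * 100
Yield = 46.81%


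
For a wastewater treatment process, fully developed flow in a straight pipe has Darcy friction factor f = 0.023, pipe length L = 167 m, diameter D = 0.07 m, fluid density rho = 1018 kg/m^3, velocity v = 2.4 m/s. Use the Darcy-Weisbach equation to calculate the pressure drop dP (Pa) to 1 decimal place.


dP = f * (L/D) * (rho*v^2/2)
dP = 0.023 * (167/0.07) * (1018*2.4^2/2)
L/D = 2385.71428571
rho*v^2/2 = 1018*5.76/2 = 2931.84
dP = 0.023 * 2385.71428571 * 2931.84
dP = 160874.2 Pa


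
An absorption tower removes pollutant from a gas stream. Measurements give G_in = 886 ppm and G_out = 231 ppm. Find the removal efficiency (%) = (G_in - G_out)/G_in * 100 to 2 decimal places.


Efficiency = (G_in - G_out) / G_in * 100%
Efficiency = (886 - 231) / 886 * 100
Efficiency = 655 / 886 * 100
Efficiency = 73.93%


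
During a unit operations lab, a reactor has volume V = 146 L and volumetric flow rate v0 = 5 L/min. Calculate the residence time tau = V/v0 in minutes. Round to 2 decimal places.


tau = V / v0
tau = 146 / 5
tau = 29.20 min


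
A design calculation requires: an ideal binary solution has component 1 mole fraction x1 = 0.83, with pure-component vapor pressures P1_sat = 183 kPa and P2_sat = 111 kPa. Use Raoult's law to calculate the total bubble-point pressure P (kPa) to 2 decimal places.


P = x1*P1_sat + x2*P2_sat
x2 = 1 - x1 = 1 - 0.83 = 0.17
P = 0.83*183 + 0.17*111
P = 151.89 + 18.87
P = 170.76 kPa
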